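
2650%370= 60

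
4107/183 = 1369/61=22.44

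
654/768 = 109/128 = 0.85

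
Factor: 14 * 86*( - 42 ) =-2^3*3^1  *  7^2 * 43^1 = - 50568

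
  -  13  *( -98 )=1274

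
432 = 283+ 149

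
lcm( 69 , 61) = 4209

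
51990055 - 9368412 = 42621643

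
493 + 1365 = 1858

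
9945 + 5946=15891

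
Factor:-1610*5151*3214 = - 2^2*3^1*5^1*7^1*17^1*23^1*101^1*1607^1 =- 26654055540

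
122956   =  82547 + 40409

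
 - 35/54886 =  - 1+54851/54886 = - 0.00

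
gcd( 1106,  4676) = 14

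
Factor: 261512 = 2^3*97^1*337^1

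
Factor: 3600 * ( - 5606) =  - 2^5 * 3^2*5^2*2803^1 = - 20181600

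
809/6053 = 809/6053 = 0.13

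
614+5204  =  5818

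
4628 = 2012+2616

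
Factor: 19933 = 31^1 * 643^1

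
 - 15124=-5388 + -9736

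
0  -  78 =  - 78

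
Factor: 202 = 2^1*101^1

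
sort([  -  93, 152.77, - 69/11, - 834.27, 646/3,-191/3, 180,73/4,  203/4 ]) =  [ - 834.27, - 93, - 191/3, - 69/11 , 73/4, 203/4, 152.77, 180,646/3 ] 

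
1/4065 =1/4065 = 0.00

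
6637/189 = 6637/189 = 35.12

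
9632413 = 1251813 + 8380600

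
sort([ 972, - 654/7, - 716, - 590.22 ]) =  [ - 716, - 590.22, - 654/7,972]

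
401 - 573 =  - 172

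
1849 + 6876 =8725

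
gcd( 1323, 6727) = 7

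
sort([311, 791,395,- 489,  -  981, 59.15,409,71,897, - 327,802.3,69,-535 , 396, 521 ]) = [-981, - 535, - 489, -327,59.15 , 69, 71, 311, 395,396,409,521  ,  791,802.3,897 ] 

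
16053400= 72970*220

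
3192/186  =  17 + 5/31   =  17.16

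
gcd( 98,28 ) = 14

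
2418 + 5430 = 7848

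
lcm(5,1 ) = 5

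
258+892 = 1150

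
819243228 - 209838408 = 609404820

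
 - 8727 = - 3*2909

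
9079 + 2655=11734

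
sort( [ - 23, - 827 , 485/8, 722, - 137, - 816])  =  [ - 827,  -  816, - 137, - 23,485/8,722] 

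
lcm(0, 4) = 0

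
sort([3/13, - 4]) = [ - 4,3/13]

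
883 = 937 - 54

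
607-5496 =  - 4889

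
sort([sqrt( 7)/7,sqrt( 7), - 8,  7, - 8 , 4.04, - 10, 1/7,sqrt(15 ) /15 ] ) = [ - 10, - 8,- 8,1/7, sqrt (15)/15, sqrt( 7) /7,sqrt(  7 ),4.04,7 ]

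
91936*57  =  5240352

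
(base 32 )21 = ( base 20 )35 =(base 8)101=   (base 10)65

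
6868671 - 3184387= 3684284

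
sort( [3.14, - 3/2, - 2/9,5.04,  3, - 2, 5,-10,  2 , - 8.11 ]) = [ - 10, - 8.11  , - 2, - 3/2, - 2/9,2,3,  3.14, 5, 5.04] 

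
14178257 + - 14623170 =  - 444913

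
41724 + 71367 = 113091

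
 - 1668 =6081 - 7749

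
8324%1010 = 244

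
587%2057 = 587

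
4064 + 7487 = 11551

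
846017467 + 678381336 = 1524398803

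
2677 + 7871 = 10548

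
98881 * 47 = 4647407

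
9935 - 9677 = 258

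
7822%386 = 102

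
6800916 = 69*98564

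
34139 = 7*4877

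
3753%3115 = 638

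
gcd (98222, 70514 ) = 2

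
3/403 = 3/403 = 0.01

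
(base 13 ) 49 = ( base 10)61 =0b111101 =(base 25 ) 2b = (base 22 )2h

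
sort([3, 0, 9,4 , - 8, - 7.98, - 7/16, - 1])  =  [ - 8, - 7.98 ,-1, - 7/16, 0, 3, 4, 9]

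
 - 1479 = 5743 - 7222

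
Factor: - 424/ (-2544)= 2^( - 1)*3^(-1) = 1/6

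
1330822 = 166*8017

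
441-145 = 296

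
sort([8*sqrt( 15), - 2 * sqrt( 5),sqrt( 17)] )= [ - 2 * sqrt ( 5),sqrt( 17), 8*sqrt(15)]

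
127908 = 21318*6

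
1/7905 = 1/7905   =  0.00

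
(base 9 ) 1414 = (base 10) 1066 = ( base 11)88a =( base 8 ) 2052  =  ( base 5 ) 13231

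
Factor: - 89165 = -5^1*17^1*1049^1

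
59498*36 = 2141928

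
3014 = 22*137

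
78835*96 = 7568160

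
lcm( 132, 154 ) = 924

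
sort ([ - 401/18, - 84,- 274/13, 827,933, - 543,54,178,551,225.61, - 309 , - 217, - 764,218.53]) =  [ - 764, - 543, - 309, - 217, - 84,-401/18, - 274/13,54,178,218.53,225.61,551, 827 , 933]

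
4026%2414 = 1612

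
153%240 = 153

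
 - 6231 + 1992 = -4239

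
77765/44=1767 + 17/44= 1767.39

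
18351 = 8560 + 9791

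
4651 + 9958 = 14609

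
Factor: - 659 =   -  659^1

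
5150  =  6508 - 1358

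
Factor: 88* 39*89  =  2^3*3^1 *11^1*13^1*  89^1 = 305448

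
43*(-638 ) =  - 27434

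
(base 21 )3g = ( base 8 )117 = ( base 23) 3A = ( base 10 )79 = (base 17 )4B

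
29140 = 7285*4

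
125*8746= 1093250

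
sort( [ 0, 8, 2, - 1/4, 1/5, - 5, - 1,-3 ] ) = [-5, - 3, - 1, - 1/4,  0, 1/5,2, 8] 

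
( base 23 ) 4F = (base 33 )38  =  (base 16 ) 6b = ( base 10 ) 107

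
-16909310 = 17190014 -34099324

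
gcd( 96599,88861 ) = 1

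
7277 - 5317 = 1960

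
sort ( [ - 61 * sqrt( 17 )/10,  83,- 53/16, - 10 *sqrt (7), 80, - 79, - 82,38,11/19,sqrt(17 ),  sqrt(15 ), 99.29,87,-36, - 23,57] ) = [ - 82, - 79, - 36 ,-10 * sqrt(7 ), - 61*sqrt( 17)/10, - 23, - 53/16,11/19,sqrt( 15 ),sqrt( 17),38,57,80,  83,87, 99.29 ] 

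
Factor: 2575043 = 2575043^1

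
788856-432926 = 355930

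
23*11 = 253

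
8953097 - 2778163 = 6174934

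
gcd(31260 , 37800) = 60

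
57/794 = 57/794 = 0.07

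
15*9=135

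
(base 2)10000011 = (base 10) 131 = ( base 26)51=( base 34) 3T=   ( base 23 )5G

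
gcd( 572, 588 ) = 4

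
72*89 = 6408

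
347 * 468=162396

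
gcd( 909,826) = 1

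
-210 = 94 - 304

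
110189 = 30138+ 80051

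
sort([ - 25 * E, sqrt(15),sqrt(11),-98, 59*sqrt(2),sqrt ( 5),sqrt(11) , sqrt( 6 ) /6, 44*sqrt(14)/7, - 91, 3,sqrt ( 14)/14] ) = [ - 98, - 91, - 25*  E, sqrt(  14)/14, sqrt( 6)/6,  sqrt(5),3, sqrt(11),sqrt(11),sqrt(15 ),44*sqrt( 14 ) /7, 59 * sqrt(2) ]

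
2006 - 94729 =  - 92723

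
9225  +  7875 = 17100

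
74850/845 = 14970/169 = 88.58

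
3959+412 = 4371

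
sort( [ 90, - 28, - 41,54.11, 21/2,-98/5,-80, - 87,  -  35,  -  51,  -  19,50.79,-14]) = [-87,-80,-51, - 41,  -  35, - 28,-98/5,-19, - 14,21/2, 50.79, 54.11, 90]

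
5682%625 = 57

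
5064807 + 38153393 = 43218200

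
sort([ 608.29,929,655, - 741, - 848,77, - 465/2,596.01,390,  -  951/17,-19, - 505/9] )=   [-848, - 741 ,-465/2, - 505/9,-951/17, - 19, 77, 390,596.01, 608.29,655,929 ] 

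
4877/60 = 4877/60 = 81.28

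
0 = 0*324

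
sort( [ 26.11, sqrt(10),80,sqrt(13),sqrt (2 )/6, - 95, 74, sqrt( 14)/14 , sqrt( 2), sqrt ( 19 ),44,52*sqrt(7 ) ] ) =[ - 95,sqrt ( 2)/6, sqrt (14 )/14, sqrt (2 ) , sqrt(10 ),sqrt( 13),sqrt( 19),26.11, 44, 74,80,  52 * sqrt (7)]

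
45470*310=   14095700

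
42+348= 390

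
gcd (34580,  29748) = 4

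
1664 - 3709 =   -  2045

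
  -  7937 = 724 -8661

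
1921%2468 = 1921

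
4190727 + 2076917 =6267644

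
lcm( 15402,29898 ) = 508266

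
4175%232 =231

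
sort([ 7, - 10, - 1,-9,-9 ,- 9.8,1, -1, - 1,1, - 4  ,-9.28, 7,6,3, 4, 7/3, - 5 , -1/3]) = [ - 10, - 9.8, - 9.28  , - 9,  -  9, - 5, - 4,  -  1, - 1,  -  1,  -  1/3,1,  1,7/3,3, 4, 6,  7,7]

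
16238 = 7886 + 8352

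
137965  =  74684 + 63281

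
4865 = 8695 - 3830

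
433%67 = 31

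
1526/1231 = 1526/1231 = 1.24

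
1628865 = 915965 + 712900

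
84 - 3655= - 3571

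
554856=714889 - 160033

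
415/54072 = 415/54072= 0.01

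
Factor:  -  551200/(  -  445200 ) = 2^1*3^( - 1)*7^(  -  1) * 13^1 = 26/21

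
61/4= 61/4 = 15.25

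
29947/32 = 935 + 27/32 = 935.84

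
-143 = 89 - 232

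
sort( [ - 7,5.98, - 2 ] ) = [ - 7, - 2,  5.98]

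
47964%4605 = 1914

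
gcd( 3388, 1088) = 4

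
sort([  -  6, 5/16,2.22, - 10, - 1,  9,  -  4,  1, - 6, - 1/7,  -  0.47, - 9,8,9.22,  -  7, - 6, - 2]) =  [ - 10, - 9, - 7, -6, - 6, - 6, - 4, - 2 , - 1, - 0.47, - 1/7,  5/16,  1,  2.22, 8,9,9.22 ] 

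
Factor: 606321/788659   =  3^2*67369^1*788659^ ( - 1)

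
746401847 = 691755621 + 54646226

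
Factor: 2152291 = 2152291^1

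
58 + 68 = 126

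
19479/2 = 9739 + 1/2  =  9739.50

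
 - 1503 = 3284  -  4787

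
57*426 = 24282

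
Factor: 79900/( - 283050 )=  - 2^1*3^( - 2 )* 37^( - 1)*47^1 = -  94/333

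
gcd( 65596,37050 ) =2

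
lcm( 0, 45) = 0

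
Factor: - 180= - 2^2*3^2 * 5^1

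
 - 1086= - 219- 867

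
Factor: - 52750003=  - 31^1*1701613^1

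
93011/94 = 93011/94 = 989.48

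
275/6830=55/1366 = 0.04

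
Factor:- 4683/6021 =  - 7/9=-3^(  -  2)*7^1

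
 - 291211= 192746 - 483957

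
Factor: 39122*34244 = 2^3*7^1 *31^1*631^1*1223^1 = 1339693768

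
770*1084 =834680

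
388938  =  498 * 781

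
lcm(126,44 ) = 2772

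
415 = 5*83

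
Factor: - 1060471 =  - 73^2 * 199^1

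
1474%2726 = 1474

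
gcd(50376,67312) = 8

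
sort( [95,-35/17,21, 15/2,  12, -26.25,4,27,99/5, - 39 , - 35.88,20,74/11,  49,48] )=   [ - 39, -35.88, - 26.25, - 35/17, 4, 74/11,  15/2,12 , 99/5 , 20, 21,27,  48,49,95]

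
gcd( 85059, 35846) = 1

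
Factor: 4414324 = 2^2*1103581^1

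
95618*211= 20175398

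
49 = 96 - 47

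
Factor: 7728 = 2^4*3^1*7^1 *23^1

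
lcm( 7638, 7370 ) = 420090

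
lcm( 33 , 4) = 132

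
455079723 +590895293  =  1045975016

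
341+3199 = 3540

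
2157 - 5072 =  -2915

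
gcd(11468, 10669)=47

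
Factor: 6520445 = 5^1*1304089^1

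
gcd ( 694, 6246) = 694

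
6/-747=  - 2/249= - 0.01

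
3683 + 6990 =10673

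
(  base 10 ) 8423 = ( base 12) 4A5B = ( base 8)20347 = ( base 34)79P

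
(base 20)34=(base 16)40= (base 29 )26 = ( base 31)22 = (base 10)64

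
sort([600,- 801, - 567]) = [ - 801,- 567,600 ]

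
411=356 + 55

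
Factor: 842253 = 3^1*280751^1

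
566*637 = 360542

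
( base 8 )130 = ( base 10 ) 88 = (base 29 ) 31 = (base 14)64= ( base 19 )4c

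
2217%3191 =2217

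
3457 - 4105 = - 648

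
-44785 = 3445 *( - 13 )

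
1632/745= 2 + 142/745 = 2.19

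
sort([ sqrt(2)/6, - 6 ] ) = [  -  6,sqrt( 2 )/6] 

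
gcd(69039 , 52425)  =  9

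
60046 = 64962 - 4916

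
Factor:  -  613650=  - 2^1*3^1*5^2*4091^1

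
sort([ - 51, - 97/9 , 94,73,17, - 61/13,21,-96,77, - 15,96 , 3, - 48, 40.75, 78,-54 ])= [ - 96,  -  54, - 51, - 48, - 15, - 97/9, - 61/13, 3, 17,21, 40.75,73, 77,78,94,96 ] 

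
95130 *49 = 4661370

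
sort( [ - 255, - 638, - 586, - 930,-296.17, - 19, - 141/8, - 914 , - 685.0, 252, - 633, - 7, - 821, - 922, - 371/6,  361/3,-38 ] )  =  [ - 930, - 922 , - 914 ,-821, - 685.0, - 638,-633, - 586,-296.17, - 255 , - 371/6,-38,- 19, - 141/8, - 7, 361/3, 252]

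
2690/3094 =1345/1547 = 0.87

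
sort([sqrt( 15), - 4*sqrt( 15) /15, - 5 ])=[  -  5, - 4*sqrt( 15) /15, sqrt(15 )]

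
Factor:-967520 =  - 2^5*5^1*6047^1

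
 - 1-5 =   -  6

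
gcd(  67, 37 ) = 1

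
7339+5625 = 12964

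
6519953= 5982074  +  537879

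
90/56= 1 + 17/28 = 1.61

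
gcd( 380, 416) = 4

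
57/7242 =19/2414 = 0.01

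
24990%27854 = 24990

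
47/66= 47/66 = 0.71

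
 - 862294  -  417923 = -1280217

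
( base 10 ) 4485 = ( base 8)10605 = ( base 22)95J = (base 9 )6133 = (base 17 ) F8E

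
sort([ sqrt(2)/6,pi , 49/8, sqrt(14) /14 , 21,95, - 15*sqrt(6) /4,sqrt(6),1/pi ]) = [-15 * sqrt(6)/4,sqrt( 2)/6, sqrt(14 )/14, 1/pi,sqrt( 6), pi, 49/8,21,  95] 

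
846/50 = 423/25  =  16.92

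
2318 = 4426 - 2108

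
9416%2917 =665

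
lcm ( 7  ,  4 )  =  28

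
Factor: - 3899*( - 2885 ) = 5^1*7^1*557^1 * 577^1 = 11248615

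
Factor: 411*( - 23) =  -3^1*23^1* 137^1 = - 9453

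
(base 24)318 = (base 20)480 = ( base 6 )12052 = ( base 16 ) 6E0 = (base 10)1760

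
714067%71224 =1827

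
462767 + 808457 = 1271224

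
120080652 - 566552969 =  - 446472317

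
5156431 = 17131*301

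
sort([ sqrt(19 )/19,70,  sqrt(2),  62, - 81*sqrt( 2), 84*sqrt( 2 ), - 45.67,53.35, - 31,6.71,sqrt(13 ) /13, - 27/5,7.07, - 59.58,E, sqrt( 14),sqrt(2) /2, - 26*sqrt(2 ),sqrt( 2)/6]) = [  -  81*sqrt (2 ), - 59.58,  -  45.67, - 26 * sqrt( 2), - 31, - 27/5,sqrt(19 )/19,sqrt( 2)/6, sqrt( 13)/13 , sqrt ( 2 )/2,sqrt ( 2),  E, sqrt( 14), 6.71,7.07, 53.35, 62, 70,84*sqrt(2 )] 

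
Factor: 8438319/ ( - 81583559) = -3^2*73^( - 1) *431^( - 1)*2593^ ( - 1) * 937591^1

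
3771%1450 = 871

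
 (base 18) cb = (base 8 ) 343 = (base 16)e3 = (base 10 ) 227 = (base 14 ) 123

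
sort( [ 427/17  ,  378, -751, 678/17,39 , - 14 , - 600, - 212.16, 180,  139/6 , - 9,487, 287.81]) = [ - 751, - 600, - 212.16,-14, - 9,139/6,427/17, 39,  678/17,180,287.81,378,487]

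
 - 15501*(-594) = 9207594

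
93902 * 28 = 2629256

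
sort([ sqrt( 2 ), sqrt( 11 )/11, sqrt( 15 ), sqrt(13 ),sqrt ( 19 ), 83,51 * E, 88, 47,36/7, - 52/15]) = [ - 52/15 , sqrt( 11 ) /11,sqrt( 2 ),sqrt(13 ),sqrt(15 ),sqrt( 19 ),  36/7,47, 83,88,51*E]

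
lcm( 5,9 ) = 45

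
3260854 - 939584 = 2321270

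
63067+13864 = 76931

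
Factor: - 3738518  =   - 2^1*7^1*267037^1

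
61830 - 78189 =  -  16359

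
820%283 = 254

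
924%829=95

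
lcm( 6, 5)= 30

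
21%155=21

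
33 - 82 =  -  49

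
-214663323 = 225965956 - 440629279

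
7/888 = 7/888   =  0.01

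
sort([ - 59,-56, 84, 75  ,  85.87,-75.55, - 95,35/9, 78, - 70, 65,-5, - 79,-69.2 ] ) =[ - 95,-79,-75.55, - 70, - 69.2, - 59,-56,-5, 35/9,65,75,  78, 84,85.87]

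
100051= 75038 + 25013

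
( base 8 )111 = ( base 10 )73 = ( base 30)2d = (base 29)2f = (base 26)2l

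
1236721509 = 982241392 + 254480117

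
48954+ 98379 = 147333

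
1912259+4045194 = 5957453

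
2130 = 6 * 355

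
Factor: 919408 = 2^4*7^1*8209^1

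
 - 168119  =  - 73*2303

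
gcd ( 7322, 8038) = 2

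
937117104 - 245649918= 691467186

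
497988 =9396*53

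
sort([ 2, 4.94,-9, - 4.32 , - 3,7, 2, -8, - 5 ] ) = [ - 9, - 8, - 5, - 4.32, - 3,2, 2,4.94, 7] 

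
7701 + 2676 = 10377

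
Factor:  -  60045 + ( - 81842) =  - 23^1 * 31^1* 199^1  =  - 141887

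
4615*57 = 263055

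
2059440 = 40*51486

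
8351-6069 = 2282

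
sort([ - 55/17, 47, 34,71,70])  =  [- 55/17, 34,47, 70 , 71 ]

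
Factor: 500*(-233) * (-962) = 112073000 = 2^3*5^3 * 13^1*37^1*233^1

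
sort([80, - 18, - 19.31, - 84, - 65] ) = [ - 84,-65, - 19.31, - 18,80] 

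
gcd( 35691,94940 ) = 1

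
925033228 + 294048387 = 1219081615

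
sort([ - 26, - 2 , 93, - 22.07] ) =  [ - 26, - 22.07, - 2,93 ] 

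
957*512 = 489984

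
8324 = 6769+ 1555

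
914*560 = 511840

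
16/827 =16/827 = 0.02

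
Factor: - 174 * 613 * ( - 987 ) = 105275394 = 2^1*  3^2*7^1*29^1 * 47^1*613^1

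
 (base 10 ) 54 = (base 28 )1q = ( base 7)105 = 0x36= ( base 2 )110110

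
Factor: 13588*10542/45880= 3^1 * 5^( - 1)*  7^1 * 31^( - 1)*37^( - 1 )*43^1 * 79^1 * 251^1  =  17905587/5735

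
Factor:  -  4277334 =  - 2^1*3^1*712889^1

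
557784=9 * 61976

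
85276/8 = 21319/2 =10659.50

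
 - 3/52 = - 3/52 = - 0.06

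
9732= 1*9732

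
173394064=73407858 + 99986206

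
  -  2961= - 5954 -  - 2993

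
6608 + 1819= 8427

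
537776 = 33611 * 16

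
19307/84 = 19307/84 = 229.85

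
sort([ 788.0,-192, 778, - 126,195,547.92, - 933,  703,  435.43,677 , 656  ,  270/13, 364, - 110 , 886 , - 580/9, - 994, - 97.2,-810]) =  [ - 994, - 933,-810, - 192, - 126, - 110, - 97.2, - 580/9,270/13, 195 , 364, 435.43,547.92, 656,677,703, 778,788.0,886]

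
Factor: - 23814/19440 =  - 49/40 = - 2^(-3) * 5^( - 1)*7^2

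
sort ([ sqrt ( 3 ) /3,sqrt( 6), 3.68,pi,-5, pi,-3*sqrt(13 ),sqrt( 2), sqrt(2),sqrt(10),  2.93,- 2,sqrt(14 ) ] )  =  [ - 3*sqrt( 13 ), - 5, - 2,sqrt(3)/3, sqrt( 2 ), sqrt( 2), sqrt(6 ), 2.93,pi , pi,sqrt( 10 ),3.68,sqrt(14 )]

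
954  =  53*18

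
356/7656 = 89/1914 = 0.05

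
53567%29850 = 23717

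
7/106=7/106 = 0.07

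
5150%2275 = 600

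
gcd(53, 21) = 1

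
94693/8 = 94693/8 = 11836.62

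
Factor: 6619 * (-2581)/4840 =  - 2^(-3)*5^( - 1 )*11^(  -  2) * 29^1*89^1 * 6619^1=- 17083639/4840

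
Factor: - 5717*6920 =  - 39561640 = - 2^3*5^1*173^1*5717^1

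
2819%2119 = 700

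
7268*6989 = 50796052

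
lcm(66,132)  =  132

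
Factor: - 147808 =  - 2^5*31^1*  149^1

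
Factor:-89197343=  - 19^1 *37^1*181^1 * 701^1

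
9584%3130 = 194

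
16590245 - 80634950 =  - 64044705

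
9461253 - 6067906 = 3393347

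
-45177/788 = -45177/788 = - 57.33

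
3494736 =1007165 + 2487571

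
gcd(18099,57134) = 1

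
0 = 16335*0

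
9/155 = 9/155 = 0.06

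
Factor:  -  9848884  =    -  2^2 * 53^1 * 46457^1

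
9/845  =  9/845 = 0.01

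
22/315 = 22/315  =  0.07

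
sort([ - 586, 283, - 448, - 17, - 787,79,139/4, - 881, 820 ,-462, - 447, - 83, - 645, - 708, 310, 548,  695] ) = [ - 881, - 787,-708,-645 , - 586,-462, - 448,-447,- 83,-17, 139/4,79, 283,  310,548,695,820 ]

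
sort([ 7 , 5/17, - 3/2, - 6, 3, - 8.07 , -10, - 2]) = [ - 10, - 8.07, - 6, - 2, - 3/2, 5/17,3, 7]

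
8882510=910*9761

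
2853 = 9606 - 6753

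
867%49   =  34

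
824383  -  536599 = 287784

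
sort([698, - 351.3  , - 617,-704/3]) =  [ - 617, - 351.3, - 704/3, 698 ]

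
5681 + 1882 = 7563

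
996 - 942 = 54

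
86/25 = 3 + 11/25 = 3.44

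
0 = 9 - 9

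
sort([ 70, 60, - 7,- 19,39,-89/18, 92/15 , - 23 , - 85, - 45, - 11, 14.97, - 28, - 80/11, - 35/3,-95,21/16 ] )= [ - 95, - 85, - 45  ,- 28 ,-23, - 19, - 35/3, - 11, - 80/11, - 7,-89/18, 21/16,92/15, 14.97,39,60,70 ] 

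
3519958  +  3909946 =7429904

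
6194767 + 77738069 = 83932836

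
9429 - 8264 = 1165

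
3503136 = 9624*364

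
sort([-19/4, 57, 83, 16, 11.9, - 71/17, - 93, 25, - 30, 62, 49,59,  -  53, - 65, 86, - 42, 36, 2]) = [ - 93 , - 65,-53, - 42, - 30, - 19/4, - 71/17, 2,  11.9, 16, 25, 36, 49,57 , 59, 62, 83, 86] 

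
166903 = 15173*11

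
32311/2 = 32311/2=16155.50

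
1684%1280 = 404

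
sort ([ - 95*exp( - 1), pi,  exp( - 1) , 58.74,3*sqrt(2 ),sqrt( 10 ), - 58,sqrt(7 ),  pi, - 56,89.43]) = [ - 58, - 56, - 95*exp( - 1 ),exp (-1 ),sqrt(7),  pi,pi, sqrt(10 ),3*sqrt(2),58.74,89.43]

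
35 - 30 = 5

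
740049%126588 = 107109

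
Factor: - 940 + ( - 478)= - 1418 = - 2^1*709^1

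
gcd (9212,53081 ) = 7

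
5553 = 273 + 5280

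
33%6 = 3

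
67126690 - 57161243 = 9965447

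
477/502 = 477/502  =  0.95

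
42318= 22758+19560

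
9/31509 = 1/3501 = 0.00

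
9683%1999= 1687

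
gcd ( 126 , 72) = 18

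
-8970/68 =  -4485/34 = - 131.91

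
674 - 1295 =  -621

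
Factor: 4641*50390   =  2^1 * 3^1*5^1*7^1 * 13^1* 17^1 *5039^1 = 233859990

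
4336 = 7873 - 3537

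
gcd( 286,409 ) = 1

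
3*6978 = 20934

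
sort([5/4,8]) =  [5/4,8] 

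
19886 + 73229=93115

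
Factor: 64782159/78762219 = 21594053/26254073 = 13^1*103^1*16127^1*26254073^( - 1)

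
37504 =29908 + 7596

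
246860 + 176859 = 423719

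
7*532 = 3724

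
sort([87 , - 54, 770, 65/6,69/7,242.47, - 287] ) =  [  -  287,-54, 69/7,  65/6, 87, 242.47, 770]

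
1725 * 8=13800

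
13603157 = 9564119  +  4039038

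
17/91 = 17/91 = 0.19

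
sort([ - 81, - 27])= [ -81, -27 ] 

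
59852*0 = 0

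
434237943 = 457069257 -22831314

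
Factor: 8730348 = 2^2*3^1*11^1*19^1 * 59^2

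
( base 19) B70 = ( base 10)4104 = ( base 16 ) 1008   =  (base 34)3io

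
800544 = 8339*96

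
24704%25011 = 24704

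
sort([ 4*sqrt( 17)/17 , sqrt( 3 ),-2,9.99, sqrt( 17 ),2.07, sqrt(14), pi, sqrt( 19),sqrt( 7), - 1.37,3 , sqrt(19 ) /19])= [ - 2, - 1.37, sqrt( 19 )/19 , 4  *  sqrt( 17 )/17, sqrt( 3), 2.07,  sqrt( 7), 3, pi,sqrt( 14),sqrt( 17), sqrt( 19),9.99]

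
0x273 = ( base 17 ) 22f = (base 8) 1163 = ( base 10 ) 627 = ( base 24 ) 123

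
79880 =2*39940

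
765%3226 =765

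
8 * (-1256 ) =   -  10048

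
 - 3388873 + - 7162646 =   -  10551519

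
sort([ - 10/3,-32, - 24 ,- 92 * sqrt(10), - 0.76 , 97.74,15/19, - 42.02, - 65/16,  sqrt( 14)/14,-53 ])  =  [ - 92*sqrt(10 ),  -  53,-42.02 ,-32 ,- 24 , - 65/16, - 10/3, - 0.76,sqrt( 14)/14,  15/19,97.74]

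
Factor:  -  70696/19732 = - 2^1 * 4933^( - 1)*8837^1 = - 17674/4933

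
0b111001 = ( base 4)321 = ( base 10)57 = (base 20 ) 2H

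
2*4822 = 9644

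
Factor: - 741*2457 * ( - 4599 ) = 8373109563  =  3^6 *7^2*13^2*19^1*73^1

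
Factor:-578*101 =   -  2^1 *17^2*101^1 = - 58378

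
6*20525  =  123150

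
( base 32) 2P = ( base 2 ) 1011001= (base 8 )131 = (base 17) 54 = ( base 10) 89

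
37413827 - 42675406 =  - 5261579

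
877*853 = 748081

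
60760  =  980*62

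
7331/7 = 1047+2/7 = 1047.29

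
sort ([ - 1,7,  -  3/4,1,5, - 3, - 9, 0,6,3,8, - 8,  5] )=[ - 9, -8,  -  3, - 1, - 3/4,0,1,  3,5 , 5,6,7,8]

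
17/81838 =1/4814 =0.00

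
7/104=7/104 =0.07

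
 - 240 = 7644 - 7884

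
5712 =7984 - 2272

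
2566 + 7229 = 9795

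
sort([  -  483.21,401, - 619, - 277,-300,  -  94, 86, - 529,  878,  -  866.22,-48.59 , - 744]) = [ - 866.22, - 744,-619,  -  529, -483.21, - 300,  -  277, - 94, - 48.59, 86,401, 878 ]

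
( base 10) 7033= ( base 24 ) C51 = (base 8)15571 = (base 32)6rp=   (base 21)FJJ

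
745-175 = 570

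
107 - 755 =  -648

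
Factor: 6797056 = 2^8*7^1*3793^1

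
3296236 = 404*8159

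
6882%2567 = 1748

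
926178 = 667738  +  258440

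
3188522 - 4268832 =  - 1080310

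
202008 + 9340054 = 9542062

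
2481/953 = 2+ 575/953= 2.60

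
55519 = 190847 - 135328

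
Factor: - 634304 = - 2^6*11^1*17^1*53^1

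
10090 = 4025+6065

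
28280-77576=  - 49296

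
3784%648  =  544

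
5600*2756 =15433600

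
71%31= 9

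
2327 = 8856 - 6529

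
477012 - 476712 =300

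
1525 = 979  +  546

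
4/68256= 1/17064 = 0.00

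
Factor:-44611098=-2^1*3^1 * 7^1*1062169^1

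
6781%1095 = 211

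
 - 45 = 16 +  - 61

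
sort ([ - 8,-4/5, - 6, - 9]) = [ - 9, - 8, - 6, - 4/5 ] 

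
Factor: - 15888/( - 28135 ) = 48/85= 2^4*3^1*5^( - 1)*17^( -1)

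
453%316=137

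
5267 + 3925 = 9192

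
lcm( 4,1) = 4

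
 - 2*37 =-74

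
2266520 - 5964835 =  - 3698315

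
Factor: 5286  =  2^1 * 3^1*881^1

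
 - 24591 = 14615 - 39206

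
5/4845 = 1/969 = 0.00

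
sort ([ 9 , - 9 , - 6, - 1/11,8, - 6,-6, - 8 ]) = [ - 9,- 8 , - 6, - 6, - 6,  -  1/11 , 8, 9] 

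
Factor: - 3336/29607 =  - 2^3*71^( - 1) = - 8/71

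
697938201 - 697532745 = 405456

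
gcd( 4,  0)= 4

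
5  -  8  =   -3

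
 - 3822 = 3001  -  6823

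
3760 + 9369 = 13129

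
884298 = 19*46542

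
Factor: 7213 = 7213^1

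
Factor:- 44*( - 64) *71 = 199936 = 2^8*11^1*71^1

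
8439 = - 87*( - 97 ) 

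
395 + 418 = 813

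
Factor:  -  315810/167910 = -3^1*11^2*193^( - 1) = - 363/193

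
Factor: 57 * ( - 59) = -3363 = - 3^1*19^1*  59^1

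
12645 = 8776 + 3869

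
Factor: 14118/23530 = 3^1 * 5^(-1)=3/5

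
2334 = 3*778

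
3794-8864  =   - 5070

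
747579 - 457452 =290127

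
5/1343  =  5/1343= 0.00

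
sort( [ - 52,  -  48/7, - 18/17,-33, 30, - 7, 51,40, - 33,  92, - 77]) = [ - 77 , - 52, - 33, - 33,- 7, - 48/7,-18/17, 30, 40, 51, 92]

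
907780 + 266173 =1173953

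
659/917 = 659/917 = 0.72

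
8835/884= 8835/884 = 9.99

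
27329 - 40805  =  - 13476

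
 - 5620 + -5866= - 11486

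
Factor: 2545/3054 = 5/6=2^( - 1)*3^( - 1 )*5^1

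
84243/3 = 28081 = 28081.00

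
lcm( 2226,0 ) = 0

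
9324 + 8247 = 17571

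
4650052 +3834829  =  8484881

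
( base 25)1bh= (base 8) 1625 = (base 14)497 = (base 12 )645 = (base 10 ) 917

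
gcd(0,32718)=32718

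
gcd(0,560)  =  560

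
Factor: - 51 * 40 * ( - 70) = 142800 = 2^4 * 3^1*5^2*7^1  *17^1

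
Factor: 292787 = 11^1*43^1 * 619^1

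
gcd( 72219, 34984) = 1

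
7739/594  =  7739/594= 13.03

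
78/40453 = 78/40453 = 0.00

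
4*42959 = 171836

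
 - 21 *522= - 10962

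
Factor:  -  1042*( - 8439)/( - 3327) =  - 2^1 * 29^1 *97^1*521^1 *1109^ ( - 1 )  =  - 2931146/1109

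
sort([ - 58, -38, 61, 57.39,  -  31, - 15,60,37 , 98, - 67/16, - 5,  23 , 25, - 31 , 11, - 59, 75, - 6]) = [ - 59, - 58, - 38,-31,  -  31, -15, - 6, - 5,- 67/16,11, 23, 25, 37, 57.39, 60, 61, 75,98 ]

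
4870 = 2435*2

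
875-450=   425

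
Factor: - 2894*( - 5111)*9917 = 146684667578   =  2^1*19^1*47^1 *211^1*269^1*1447^1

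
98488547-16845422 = 81643125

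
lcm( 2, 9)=18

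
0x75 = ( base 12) 99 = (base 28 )45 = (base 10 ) 117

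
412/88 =4 + 15/22 = 4.68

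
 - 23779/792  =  -23779/792  =  -30.02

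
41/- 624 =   -  41/624 = - 0.07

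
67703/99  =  67703/99 = 683.87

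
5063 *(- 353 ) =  -1787239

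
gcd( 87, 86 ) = 1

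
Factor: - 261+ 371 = 2^1*5^1*11^1= 110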